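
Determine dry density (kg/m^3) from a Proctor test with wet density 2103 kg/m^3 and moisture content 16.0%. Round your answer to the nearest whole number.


Step 1: Dry density = wet density / (1 + w/100)
Step 2: Dry density = 2103 / (1 + 16.0/100)
Step 3: Dry density = 2103 / 1.16
Step 4: Dry density = 1813 kg/m^3

1813


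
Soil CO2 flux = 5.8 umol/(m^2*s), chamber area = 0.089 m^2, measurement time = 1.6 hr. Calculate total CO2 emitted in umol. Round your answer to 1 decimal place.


Step 1: Convert time to seconds: 1.6 hr * 3600 = 5760.0 s
Step 2: Total = flux * area * time_s
Step 3: Total = 5.8 * 0.089 * 5760.0
Step 4: Total = 2973.3 umol

2973.3


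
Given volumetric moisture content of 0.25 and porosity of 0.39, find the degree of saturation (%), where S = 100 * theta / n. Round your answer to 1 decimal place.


Step 1: S = 100 * theta_v / n
Step 2: S = 100 * 0.25 / 0.39
Step 3: S = 64.1%

64.1


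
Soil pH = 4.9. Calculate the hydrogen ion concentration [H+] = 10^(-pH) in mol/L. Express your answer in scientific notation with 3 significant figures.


Step 1: [H+] = 10^(-pH)
Step 2: [H+] = 10^(-4.9)
Step 3: [H+] = 1.26e-05 mol/L

1.26e-05


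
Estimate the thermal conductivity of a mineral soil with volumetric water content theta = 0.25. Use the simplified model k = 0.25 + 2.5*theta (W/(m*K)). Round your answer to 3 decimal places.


Step 1: k = 0.25 + 2.5 * theta
Step 2: k = 0.25 + 2.5 * 0.25
Step 3: k = 0.25 + 0.625
Step 4: k = 0.875 W/(m*K)

0.875


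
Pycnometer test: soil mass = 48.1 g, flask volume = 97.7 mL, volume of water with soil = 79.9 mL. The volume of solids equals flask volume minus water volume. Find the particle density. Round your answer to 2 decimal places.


Step 1: Volume of solids = flask volume - water volume with soil
Step 2: V_solids = 97.7 - 79.9 = 17.8 mL
Step 3: Particle density = mass / V_solids = 48.1 / 17.8 = 2.7 g/cm^3

2.7


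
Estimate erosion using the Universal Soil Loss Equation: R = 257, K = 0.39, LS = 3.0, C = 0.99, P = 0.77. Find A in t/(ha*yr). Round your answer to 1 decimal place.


Step 1: A = R * K * LS * C * P
Step 2: R * K = 257 * 0.39 = 100.23
Step 3: (R*K) * LS = 100.23 * 3.0 = 300.69
Step 4: * C * P = 300.69 * 0.99 * 0.77 = 229.2
Step 5: A = 229.2 t/(ha*yr)

229.2


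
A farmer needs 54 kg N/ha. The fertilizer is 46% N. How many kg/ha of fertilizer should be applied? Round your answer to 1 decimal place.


Step 1: Fertilizer rate = target N / (N content / 100)
Step 2: Rate = 54 / (46 / 100)
Step 3: Rate = 54 / 0.46
Step 4: Rate = 117.4 kg/ha

117.4


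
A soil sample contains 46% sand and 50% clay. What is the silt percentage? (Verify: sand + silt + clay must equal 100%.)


Step 1: sand + silt + clay = 100%
Step 2: silt = 100 - sand - clay
Step 3: silt = 100 - 46 - 50
Step 4: silt = 4%

4


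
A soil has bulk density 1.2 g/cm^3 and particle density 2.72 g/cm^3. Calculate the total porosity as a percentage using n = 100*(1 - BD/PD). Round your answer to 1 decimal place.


Step 1: Formula: n = 100 * (1 - BD / PD)
Step 2: n = 100 * (1 - 1.2 / 2.72)
Step 3: n = 100 * (1 - 0.44118)
Step 4: n = 55.9%

55.9


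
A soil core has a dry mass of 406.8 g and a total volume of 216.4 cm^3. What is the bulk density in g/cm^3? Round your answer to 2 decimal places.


Step 1: Identify the formula: BD = dry mass / volume
Step 2: Substitute values: BD = 406.8 / 216.4
Step 3: BD = 1.88 g/cm^3

1.88


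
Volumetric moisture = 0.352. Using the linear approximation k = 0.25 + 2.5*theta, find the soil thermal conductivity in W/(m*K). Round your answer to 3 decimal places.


Step 1: k = 0.25 + 2.5 * theta
Step 2: k = 0.25 + 2.5 * 0.352
Step 3: k = 0.25 + 0.88
Step 4: k = 1.13 W/(m*K)

1.13


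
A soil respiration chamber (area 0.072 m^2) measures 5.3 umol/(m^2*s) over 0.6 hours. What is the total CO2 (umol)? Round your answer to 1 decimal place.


Step 1: Convert time to seconds: 0.6 hr * 3600 = 2160.0 s
Step 2: Total = flux * area * time_s
Step 3: Total = 5.3 * 0.072 * 2160.0
Step 4: Total = 824.3 umol

824.3


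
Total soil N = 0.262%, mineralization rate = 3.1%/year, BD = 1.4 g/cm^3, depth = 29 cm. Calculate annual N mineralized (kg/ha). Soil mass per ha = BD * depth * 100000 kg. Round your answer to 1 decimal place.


Step 1: Soil mass per ha = BD * depth * 100000 = 1.4 * 29 * 100000 = 4060000 kg
Step 2: Total N pool = soil mass * N%/100 = 4060000 * 0.262/100 = 10637.2 kg/ha
Step 3: N mineralized = N pool * rate%/100 = 10637.2 * 3.1/100 = 329.8 kg/ha/yr

329.8


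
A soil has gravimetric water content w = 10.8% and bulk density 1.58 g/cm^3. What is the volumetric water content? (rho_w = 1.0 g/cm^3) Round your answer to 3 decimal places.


Step 1: theta = (w / 100) * BD / rho_w
Step 2: theta = (10.8 / 100) * 1.58 / 1.0
Step 3: theta = 0.108 * 1.58
Step 4: theta = 0.171

0.171


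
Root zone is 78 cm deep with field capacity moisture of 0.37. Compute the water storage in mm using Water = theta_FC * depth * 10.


Step 1: Water (mm) = theta_FC * depth (cm) * 10
Step 2: Water = 0.37 * 78 * 10
Step 3: Water = 288.6 mm

288.6


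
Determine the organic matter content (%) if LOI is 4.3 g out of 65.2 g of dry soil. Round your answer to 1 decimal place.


Step 1: OM% = 100 * LOI / sample mass
Step 2: OM = 100 * 4.3 / 65.2
Step 3: OM = 6.6%

6.6


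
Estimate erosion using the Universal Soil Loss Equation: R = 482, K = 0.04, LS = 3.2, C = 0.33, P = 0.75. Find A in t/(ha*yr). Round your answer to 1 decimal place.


Step 1: A = R * K * LS * C * P
Step 2: R * K = 482 * 0.04 = 19.28
Step 3: (R*K) * LS = 19.28 * 3.2 = 61.696
Step 4: * C * P = 61.696 * 0.33 * 0.75 = 15.3
Step 5: A = 15.3 t/(ha*yr)

15.3


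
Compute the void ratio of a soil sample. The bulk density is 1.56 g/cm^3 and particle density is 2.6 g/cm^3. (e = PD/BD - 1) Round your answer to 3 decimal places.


Step 1: e = PD / BD - 1
Step 2: e = 2.6 / 1.56 - 1
Step 3: e = 1.66667 - 1
Step 4: e = 0.667

0.667


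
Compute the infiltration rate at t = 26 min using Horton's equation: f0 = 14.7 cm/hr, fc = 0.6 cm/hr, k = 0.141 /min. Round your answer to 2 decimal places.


Step 1: f = fc + (f0 - fc) * exp(-k * t)
Step 2: exp(-0.141 * 26) = 0.025579
Step 3: f = 0.6 + (14.7 - 0.6) * 0.025579
Step 4: f = 0.6 + 14.1 * 0.025579
Step 5: f = 0.96 cm/hr

0.96


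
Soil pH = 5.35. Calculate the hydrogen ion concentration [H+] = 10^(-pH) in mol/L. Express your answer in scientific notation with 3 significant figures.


Step 1: [H+] = 10^(-pH)
Step 2: [H+] = 10^(-5.35)
Step 3: [H+] = 4.47e-06 mol/L

4.47e-06


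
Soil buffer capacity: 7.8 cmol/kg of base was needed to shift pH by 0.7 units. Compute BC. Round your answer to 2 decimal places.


Step 1: BC = change in base / change in pH
Step 2: BC = 7.8 / 0.7
Step 3: BC = 11.14 cmol/(kg*pH unit)

11.14


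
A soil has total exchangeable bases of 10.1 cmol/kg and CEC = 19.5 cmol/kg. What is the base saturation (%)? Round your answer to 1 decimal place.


Step 1: BS = 100 * (sum of bases) / CEC
Step 2: BS = 100 * 10.1 / 19.5
Step 3: BS = 51.8%

51.8


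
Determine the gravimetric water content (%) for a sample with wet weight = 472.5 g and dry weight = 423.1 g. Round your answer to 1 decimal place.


Step 1: Water mass = wet - dry = 472.5 - 423.1 = 49.4 g
Step 2: w = 100 * water mass / dry mass
Step 3: w = 100 * 49.4 / 423.1 = 11.7%

11.7


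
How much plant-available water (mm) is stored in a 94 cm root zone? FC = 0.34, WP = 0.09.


Step 1: Available water = (FC - WP) * depth * 10
Step 2: AW = (0.34 - 0.09) * 94 * 10
Step 3: AW = 0.25 * 94 * 10
Step 4: AW = 235.0 mm

235.0


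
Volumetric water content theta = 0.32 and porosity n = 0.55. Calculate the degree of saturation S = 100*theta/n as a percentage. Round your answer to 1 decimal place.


Step 1: S = 100 * theta_v / n
Step 2: S = 100 * 0.32 / 0.55
Step 3: S = 58.2%

58.2


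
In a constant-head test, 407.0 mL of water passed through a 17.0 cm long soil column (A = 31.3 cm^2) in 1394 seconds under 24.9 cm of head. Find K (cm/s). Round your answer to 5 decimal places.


Step 1: K = Q * L / (A * t * h)
Step 2: Numerator = 407.0 * 17.0 = 6919.0
Step 3: Denominator = 31.3 * 1394 * 24.9 = 1086441.78
Step 4: K = 6919.0 / 1086441.78 = 0.00637 cm/s

0.00637


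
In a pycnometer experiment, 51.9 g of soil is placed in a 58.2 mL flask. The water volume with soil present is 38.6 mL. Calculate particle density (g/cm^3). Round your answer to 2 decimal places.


Step 1: Volume of solids = flask volume - water volume with soil
Step 2: V_solids = 58.2 - 38.6 = 19.6 mL
Step 3: Particle density = mass / V_solids = 51.9 / 19.6 = 2.65 g/cm^3

2.65


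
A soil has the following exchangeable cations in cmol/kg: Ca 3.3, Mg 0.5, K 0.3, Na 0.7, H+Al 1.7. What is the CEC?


Step 1: CEC = Ca + Mg + K + Na + (H+Al)
Step 2: CEC = 3.3 + 0.5 + 0.3 + 0.7 + 1.7
Step 3: CEC = 6.5 cmol/kg

6.5


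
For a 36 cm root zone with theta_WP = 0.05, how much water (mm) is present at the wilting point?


Step 1: Water (mm) = theta_WP * depth * 10
Step 2: Water = 0.05 * 36 * 10
Step 3: Water = 18.0 mm

18.0


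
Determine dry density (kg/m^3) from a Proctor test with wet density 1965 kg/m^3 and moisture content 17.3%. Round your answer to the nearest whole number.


Step 1: Dry density = wet density / (1 + w/100)
Step 2: Dry density = 1965 / (1 + 17.3/100)
Step 3: Dry density = 1965 / 1.173
Step 4: Dry density = 1675 kg/m^3

1675


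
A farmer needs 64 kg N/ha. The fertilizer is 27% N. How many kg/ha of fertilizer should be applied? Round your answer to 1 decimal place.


Step 1: Fertilizer rate = target N / (N content / 100)
Step 2: Rate = 64 / (27 / 100)
Step 3: Rate = 64 / 0.27
Step 4: Rate = 237.0 kg/ha

237.0


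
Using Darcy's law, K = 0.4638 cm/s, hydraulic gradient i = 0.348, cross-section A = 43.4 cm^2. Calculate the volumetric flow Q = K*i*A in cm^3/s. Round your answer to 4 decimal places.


Step 1: Apply Darcy's law: Q = K * i * A
Step 2: Q = 0.4638 * 0.348 * 43.4
Step 3: Q = 7.0049 cm^3/s

7.0049


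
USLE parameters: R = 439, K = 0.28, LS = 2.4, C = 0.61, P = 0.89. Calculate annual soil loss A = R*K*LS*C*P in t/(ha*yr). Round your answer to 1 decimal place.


Step 1: A = R * K * LS * C * P
Step 2: R * K = 439 * 0.28 = 122.92
Step 3: (R*K) * LS = 122.92 * 2.4 = 295.008
Step 4: * C * P = 295.008 * 0.61 * 0.89 = 160.2
Step 5: A = 160.2 t/(ha*yr)

160.2


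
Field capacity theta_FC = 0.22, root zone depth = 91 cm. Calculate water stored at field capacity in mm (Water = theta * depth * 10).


Step 1: Water (mm) = theta_FC * depth (cm) * 10
Step 2: Water = 0.22 * 91 * 10
Step 3: Water = 200.2 mm

200.2


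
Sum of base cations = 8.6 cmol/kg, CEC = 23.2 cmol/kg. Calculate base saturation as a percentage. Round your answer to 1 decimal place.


Step 1: BS = 100 * (sum of bases) / CEC
Step 2: BS = 100 * 8.6 / 23.2
Step 3: BS = 37.1%

37.1


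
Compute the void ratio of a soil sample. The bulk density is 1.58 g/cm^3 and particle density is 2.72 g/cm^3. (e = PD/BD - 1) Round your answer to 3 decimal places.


Step 1: e = PD / BD - 1
Step 2: e = 2.72 / 1.58 - 1
Step 3: e = 1.72152 - 1
Step 4: e = 0.722

0.722


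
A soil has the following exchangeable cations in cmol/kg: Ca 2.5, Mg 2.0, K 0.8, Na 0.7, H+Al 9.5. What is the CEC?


Step 1: CEC = Ca + Mg + K + Na + (H+Al)
Step 2: CEC = 2.5 + 2.0 + 0.8 + 0.7 + 9.5
Step 3: CEC = 15.5 cmol/kg

15.5


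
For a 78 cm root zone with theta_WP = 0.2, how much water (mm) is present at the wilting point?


Step 1: Water (mm) = theta_WP * depth * 10
Step 2: Water = 0.2 * 78 * 10
Step 3: Water = 156.0 mm

156.0


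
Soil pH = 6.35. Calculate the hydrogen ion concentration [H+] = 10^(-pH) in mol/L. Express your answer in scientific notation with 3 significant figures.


Step 1: [H+] = 10^(-pH)
Step 2: [H+] = 10^(-6.35)
Step 3: [H+] = 4.47e-07 mol/L

4.47e-07


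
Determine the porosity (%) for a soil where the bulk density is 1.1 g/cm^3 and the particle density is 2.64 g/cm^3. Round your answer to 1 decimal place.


Step 1: Formula: n = 100 * (1 - BD / PD)
Step 2: n = 100 * (1 - 1.1 / 2.64)
Step 3: n = 100 * (1 - 0.41667)
Step 4: n = 58.3%

58.3


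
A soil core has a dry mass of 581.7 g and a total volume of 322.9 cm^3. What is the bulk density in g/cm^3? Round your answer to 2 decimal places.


Step 1: Identify the formula: BD = dry mass / volume
Step 2: Substitute values: BD = 581.7 / 322.9
Step 3: BD = 1.8 g/cm^3

1.8


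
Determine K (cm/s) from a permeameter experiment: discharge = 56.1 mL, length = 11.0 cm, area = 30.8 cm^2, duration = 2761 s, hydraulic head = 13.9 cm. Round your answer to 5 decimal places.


Step 1: K = Q * L / (A * t * h)
Step 2: Numerator = 56.1 * 11.0 = 617.1
Step 3: Denominator = 30.8 * 2761 * 13.9 = 1182039.32
Step 4: K = 617.1 / 1182039.32 = 0.00052 cm/s

0.00052


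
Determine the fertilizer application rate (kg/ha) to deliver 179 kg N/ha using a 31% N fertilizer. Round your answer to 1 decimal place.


Step 1: Fertilizer rate = target N / (N content / 100)
Step 2: Rate = 179 / (31 / 100)
Step 3: Rate = 179 / 0.31
Step 4: Rate = 577.4 kg/ha

577.4


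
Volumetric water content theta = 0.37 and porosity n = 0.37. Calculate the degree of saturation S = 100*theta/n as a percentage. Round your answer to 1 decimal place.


Step 1: S = 100 * theta_v / n
Step 2: S = 100 * 0.37 / 0.37
Step 3: S = 100.0%

100.0


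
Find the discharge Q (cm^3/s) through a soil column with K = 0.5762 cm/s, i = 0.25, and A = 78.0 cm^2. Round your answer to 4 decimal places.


Step 1: Apply Darcy's law: Q = K * i * A
Step 2: Q = 0.5762 * 0.25 * 78.0
Step 3: Q = 11.2359 cm^3/s

11.2359


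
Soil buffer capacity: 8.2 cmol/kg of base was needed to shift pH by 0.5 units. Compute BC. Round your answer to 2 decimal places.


Step 1: BC = change in base / change in pH
Step 2: BC = 8.2 / 0.5
Step 3: BC = 16.4 cmol/(kg*pH unit)

16.4


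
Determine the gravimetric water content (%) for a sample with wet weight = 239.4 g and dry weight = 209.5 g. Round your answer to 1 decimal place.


Step 1: Water mass = wet - dry = 239.4 - 209.5 = 29.9 g
Step 2: w = 100 * water mass / dry mass
Step 3: w = 100 * 29.9 / 209.5 = 14.3%

14.3


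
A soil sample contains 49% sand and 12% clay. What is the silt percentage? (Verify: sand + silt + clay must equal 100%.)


Step 1: sand + silt + clay = 100%
Step 2: silt = 100 - sand - clay
Step 3: silt = 100 - 49 - 12
Step 4: silt = 39%

39


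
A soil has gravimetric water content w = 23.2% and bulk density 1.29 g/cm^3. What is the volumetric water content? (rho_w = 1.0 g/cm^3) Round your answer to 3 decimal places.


Step 1: theta = (w / 100) * BD / rho_w
Step 2: theta = (23.2 / 100) * 1.29 / 1.0
Step 3: theta = 0.232 * 1.29
Step 4: theta = 0.299

0.299


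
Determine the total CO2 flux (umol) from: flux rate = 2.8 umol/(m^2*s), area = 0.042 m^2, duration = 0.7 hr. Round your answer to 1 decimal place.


Step 1: Convert time to seconds: 0.7 hr * 3600 = 2520.0 s
Step 2: Total = flux * area * time_s
Step 3: Total = 2.8 * 0.042 * 2520.0
Step 4: Total = 296.4 umol

296.4


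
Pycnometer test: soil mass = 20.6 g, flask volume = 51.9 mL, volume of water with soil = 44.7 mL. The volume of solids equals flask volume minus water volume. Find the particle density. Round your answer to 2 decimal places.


Step 1: Volume of solids = flask volume - water volume with soil
Step 2: V_solids = 51.9 - 44.7 = 7.2 mL
Step 3: Particle density = mass / V_solids = 20.6 / 7.2 = 2.86 g/cm^3

2.86


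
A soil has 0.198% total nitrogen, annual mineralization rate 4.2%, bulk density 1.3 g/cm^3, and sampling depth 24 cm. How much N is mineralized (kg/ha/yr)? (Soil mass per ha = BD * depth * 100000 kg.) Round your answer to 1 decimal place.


Step 1: Soil mass per ha = BD * depth * 100000 = 1.3 * 24 * 100000 = 3120000 kg
Step 2: Total N pool = soil mass * N%/100 = 3120000 * 0.198/100 = 6177.6 kg/ha
Step 3: N mineralized = N pool * rate%/100 = 6177.6 * 4.2/100 = 259.5 kg/ha/yr

259.5


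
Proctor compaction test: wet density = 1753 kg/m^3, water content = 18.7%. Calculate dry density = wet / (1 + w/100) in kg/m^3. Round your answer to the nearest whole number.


Step 1: Dry density = wet density / (1 + w/100)
Step 2: Dry density = 1753 / (1 + 18.7/100)
Step 3: Dry density = 1753 / 1.187
Step 4: Dry density = 1477 kg/m^3

1477


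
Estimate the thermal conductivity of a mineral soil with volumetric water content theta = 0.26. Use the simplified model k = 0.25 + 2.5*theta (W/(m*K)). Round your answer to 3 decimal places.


Step 1: k = 0.25 + 2.5 * theta
Step 2: k = 0.25 + 2.5 * 0.26
Step 3: k = 0.25 + 0.65
Step 4: k = 0.9 W/(m*K)

0.9


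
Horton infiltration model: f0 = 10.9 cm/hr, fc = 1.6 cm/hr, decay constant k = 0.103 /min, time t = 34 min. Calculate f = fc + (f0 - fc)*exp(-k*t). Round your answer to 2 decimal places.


Step 1: f = fc + (f0 - fc) * exp(-k * t)
Step 2: exp(-0.103 * 34) = 0.030137
Step 3: f = 1.6 + (10.9 - 1.6) * 0.030137
Step 4: f = 1.6 + 9.3 * 0.030137
Step 5: f = 1.88 cm/hr

1.88


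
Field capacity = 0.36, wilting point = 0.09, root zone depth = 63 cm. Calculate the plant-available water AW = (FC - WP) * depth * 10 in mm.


Step 1: Available water = (FC - WP) * depth * 10
Step 2: AW = (0.36 - 0.09) * 63 * 10
Step 3: AW = 0.27 * 63 * 10
Step 4: AW = 170.1 mm

170.1


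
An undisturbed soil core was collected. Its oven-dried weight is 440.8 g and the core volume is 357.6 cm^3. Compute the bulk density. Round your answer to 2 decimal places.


Step 1: Identify the formula: BD = dry mass / volume
Step 2: Substitute values: BD = 440.8 / 357.6
Step 3: BD = 1.23 g/cm^3

1.23


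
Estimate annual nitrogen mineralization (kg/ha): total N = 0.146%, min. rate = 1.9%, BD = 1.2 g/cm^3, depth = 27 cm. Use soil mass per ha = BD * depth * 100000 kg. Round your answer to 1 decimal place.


Step 1: Soil mass per ha = BD * depth * 100000 = 1.2 * 27 * 100000 = 3240000 kg
Step 2: Total N pool = soil mass * N%/100 = 3240000 * 0.146/100 = 4730.4 kg/ha
Step 3: N mineralized = N pool * rate%/100 = 4730.4 * 1.9/100 = 89.9 kg/ha/yr

89.9


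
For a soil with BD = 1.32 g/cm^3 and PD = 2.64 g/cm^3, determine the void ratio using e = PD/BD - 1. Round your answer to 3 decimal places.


Step 1: e = PD / BD - 1
Step 2: e = 2.64 / 1.32 - 1
Step 3: e = 2.0 - 1
Step 4: e = 1.0

1.0


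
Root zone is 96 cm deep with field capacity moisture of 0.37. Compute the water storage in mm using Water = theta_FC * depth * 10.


Step 1: Water (mm) = theta_FC * depth (cm) * 10
Step 2: Water = 0.37 * 96 * 10
Step 3: Water = 355.2 mm

355.2


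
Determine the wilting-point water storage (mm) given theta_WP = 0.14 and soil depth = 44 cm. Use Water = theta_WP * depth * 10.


Step 1: Water (mm) = theta_WP * depth * 10
Step 2: Water = 0.14 * 44 * 10
Step 3: Water = 61.6 mm

61.6


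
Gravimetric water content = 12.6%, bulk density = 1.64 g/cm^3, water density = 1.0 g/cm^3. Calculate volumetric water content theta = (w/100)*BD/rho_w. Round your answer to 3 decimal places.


Step 1: theta = (w / 100) * BD / rho_w
Step 2: theta = (12.6 / 100) * 1.64 / 1.0
Step 3: theta = 0.126 * 1.64
Step 4: theta = 0.207

0.207


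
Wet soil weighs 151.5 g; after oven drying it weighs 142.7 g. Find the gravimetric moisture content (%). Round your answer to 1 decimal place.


Step 1: Water mass = wet - dry = 151.5 - 142.7 = 8.8 g
Step 2: w = 100 * water mass / dry mass
Step 3: w = 100 * 8.8 / 142.7 = 6.2%

6.2


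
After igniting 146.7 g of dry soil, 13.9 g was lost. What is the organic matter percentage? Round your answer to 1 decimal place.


Step 1: OM% = 100 * LOI / sample mass
Step 2: OM = 100 * 13.9 / 146.7
Step 3: OM = 9.5%

9.5


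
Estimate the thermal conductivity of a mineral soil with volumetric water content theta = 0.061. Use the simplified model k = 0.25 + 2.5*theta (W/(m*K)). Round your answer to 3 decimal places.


Step 1: k = 0.25 + 2.5 * theta
Step 2: k = 0.25 + 2.5 * 0.061
Step 3: k = 0.25 + 0.153
Step 4: k = 0.403 W/(m*K)

0.403


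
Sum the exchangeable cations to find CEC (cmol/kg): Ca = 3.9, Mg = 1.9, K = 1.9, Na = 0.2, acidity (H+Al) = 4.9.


Step 1: CEC = Ca + Mg + K + Na + (H+Al)
Step 2: CEC = 3.9 + 1.9 + 1.9 + 0.2 + 4.9
Step 3: CEC = 12.8 cmol/kg

12.8


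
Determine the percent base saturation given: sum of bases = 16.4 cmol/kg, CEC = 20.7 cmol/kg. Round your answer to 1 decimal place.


Step 1: BS = 100 * (sum of bases) / CEC
Step 2: BS = 100 * 16.4 / 20.7
Step 3: BS = 79.2%

79.2


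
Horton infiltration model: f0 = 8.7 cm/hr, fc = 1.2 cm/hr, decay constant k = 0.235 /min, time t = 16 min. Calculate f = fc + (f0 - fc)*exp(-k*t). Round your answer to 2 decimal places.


Step 1: f = fc + (f0 - fc) * exp(-k * t)
Step 2: exp(-0.235 * 16) = 0.023284
Step 3: f = 1.2 + (8.7 - 1.2) * 0.023284
Step 4: f = 1.2 + 7.5 * 0.023284
Step 5: f = 1.37 cm/hr

1.37


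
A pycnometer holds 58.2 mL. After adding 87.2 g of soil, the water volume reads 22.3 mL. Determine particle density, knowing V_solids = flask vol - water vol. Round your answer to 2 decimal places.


Step 1: Volume of solids = flask volume - water volume with soil
Step 2: V_solids = 58.2 - 22.3 = 35.9 mL
Step 3: Particle density = mass / V_solids = 87.2 / 35.9 = 2.43 g/cm^3

2.43


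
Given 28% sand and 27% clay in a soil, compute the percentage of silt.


Step 1: sand + silt + clay = 100%
Step 2: silt = 100 - sand - clay
Step 3: silt = 100 - 28 - 27
Step 4: silt = 45%

45


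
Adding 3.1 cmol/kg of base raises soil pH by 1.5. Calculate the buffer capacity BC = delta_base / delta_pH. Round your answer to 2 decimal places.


Step 1: BC = change in base / change in pH
Step 2: BC = 3.1 / 1.5
Step 3: BC = 2.07 cmol/(kg*pH unit)

2.07


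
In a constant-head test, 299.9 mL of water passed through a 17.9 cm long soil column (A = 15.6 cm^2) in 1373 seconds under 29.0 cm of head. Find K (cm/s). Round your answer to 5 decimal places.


Step 1: K = Q * L / (A * t * h)
Step 2: Numerator = 299.9 * 17.9 = 5368.21
Step 3: Denominator = 15.6 * 1373 * 29.0 = 621145.2
Step 4: K = 5368.21 / 621145.2 = 0.00864 cm/s

0.00864


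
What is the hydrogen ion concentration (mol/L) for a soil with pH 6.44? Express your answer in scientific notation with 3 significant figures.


Step 1: [H+] = 10^(-pH)
Step 2: [H+] = 10^(-6.44)
Step 3: [H+] = 3.63e-07 mol/L

3.63e-07


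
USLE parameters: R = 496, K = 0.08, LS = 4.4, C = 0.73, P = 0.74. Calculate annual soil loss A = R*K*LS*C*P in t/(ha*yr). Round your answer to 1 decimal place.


Step 1: A = R * K * LS * C * P
Step 2: R * K = 496 * 0.08 = 39.68
Step 3: (R*K) * LS = 39.68 * 4.4 = 174.592
Step 4: * C * P = 174.592 * 0.73 * 0.74 = 94.3
Step 5: A = 94.3 t/(ha*yr)

94.3


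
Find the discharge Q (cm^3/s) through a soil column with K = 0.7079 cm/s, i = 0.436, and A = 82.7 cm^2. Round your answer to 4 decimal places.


Step 1: Apply Darcy's law: Q = K * i * A
Step 2: Q = 0.7079 * 0.436 * 82.7
Step 3: Q = 25.5249 cm^3/s

25.5249


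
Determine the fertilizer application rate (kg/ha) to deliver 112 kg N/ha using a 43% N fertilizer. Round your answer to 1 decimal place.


Step 1: Fertilizer rate = target N / (N content / 100)
Step 2: Rate = 112 / (43 / 100)
Step 3: Rate = 112 / 0.43
Step 4: Rate = 260.5 kg/ha

260.5


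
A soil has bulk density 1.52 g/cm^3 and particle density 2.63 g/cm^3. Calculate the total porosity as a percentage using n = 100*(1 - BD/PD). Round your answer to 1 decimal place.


Step 1: Formula: n = 100 * (1 - BD / PD)
Step 2: n = 100 * (1 - 1.52 / 2.63)
Step 3: n = 100 * (1 - 0.57795)
Step 4: n = 42.2%

42.2


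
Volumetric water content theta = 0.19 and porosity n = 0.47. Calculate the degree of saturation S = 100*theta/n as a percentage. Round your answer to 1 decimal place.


Step 1: S = 100 * theta_v / n
Step 2: S = 100 * 0.19 / 0.47
Step 3: S = 40.4%

40.4


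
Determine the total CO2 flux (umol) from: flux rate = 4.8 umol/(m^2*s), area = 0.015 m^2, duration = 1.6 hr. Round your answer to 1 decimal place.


Step 1: Convert time to seconds: 1.6 hr * 3600 = 5760.0 s
Step 2: Total = flux * area * time_s
Step 3: Total = 4.8 * 0.015 * 5760.0
Step 4: Total = 414.7 umol

414.7


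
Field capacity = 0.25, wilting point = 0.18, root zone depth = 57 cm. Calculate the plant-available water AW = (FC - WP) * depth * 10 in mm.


Step 1: Available water = (FC - WP) * depth * 10
Step 2: AW = (0.25 - 0.18) * 57 * 10
Step 3: AW = 0.07 * 57 * 10
Step 4: AW = 39.9 mm

39.9


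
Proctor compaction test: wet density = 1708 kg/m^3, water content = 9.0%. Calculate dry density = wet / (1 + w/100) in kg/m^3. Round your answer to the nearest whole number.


Step 1: Dry density = wet density / (1 + w/100)
Step 2: Dry density = 1708 / (1 + 9.0/100)
Step 3: Dry density = 1708 / 1.09
Step 4: Dry density = 1567 kg/m^3

1567


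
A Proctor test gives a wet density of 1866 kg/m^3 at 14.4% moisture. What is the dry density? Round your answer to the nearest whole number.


Step 1: Dry density = wet density / (1 + w/100)
Step 2: Dry density = 1866 / (1 + 14.4/100)
Step 3: Dry density = 1866 / 1.144
Step 4: Dry density = 1631 kg/m^3

1631


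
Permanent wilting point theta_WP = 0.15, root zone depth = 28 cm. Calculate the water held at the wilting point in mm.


Step 1: Water (mm) = theta_WP * depth * 10
Step 2: Water = 0.15 * 28 * 10
Step 3: Water = 42.0 mm

42.0


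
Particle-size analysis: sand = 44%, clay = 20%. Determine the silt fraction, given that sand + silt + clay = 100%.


Step 1: sand + silt + clay = 100%
Step 2: silt = 100 - sand - clay
Step 3: silt = 100 - 44 - 20
Step 4: silt = 36%

36


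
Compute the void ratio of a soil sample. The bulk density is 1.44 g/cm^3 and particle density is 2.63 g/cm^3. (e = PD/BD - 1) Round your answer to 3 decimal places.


Step 1: e = PD / BD - 1
Step 2: e = 2.63 / 1.44 - 1
Step 3: e = 1.82639 - 1
Step 4: e = 0.826

0.826


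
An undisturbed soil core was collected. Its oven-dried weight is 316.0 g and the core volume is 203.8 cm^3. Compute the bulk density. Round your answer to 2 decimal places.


Step 1: Identify the formula: BD = dry mass / volume
Step 2: Substitute values: BD = 316.0 / 203.8
Step 3: BD = 1.55 g/cm^3

1.55


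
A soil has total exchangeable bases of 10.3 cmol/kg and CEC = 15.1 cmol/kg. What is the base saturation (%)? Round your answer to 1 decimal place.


Step 1: BS = 100 * (sum of bases) / CEC
Step 2: BS = 100 * 10.3 / 15.1
Step 3: BS = 68.2%

68.2


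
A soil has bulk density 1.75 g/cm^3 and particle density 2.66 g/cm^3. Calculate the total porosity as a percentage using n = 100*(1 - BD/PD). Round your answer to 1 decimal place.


Step 1: Formula: n = 100 * (1 - BD / PD)
Step 2: n = 100 * (1 - 1.75 / 2.66)
Step 3: n = 100 * (1 - 0.65789)
Step 4: n = 34.2%

34.2


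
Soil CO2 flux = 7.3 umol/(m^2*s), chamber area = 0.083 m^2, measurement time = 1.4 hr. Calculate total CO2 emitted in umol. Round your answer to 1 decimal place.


Step 1: Convert time to seconds: 1.4 hr * 3600 = 5040.0 s
Step 2: Total = flux * area * time_s
Step 3: Total = 7.3 * 0.083 * 5040.0
Step 4: Total = 3053.7 umol

3053.7


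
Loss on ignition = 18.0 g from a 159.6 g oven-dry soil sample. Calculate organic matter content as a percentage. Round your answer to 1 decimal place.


Step 1: OM% = 100 * LOI / sample mass
Step 2: OM = 100 * 18.0 / 159.6
Step 3: OM = 11.3%

11.3


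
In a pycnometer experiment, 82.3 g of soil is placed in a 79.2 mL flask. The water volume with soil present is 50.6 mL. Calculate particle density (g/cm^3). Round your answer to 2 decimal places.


Step 1: Volume of solids = flask volume - water volume with soil
Step 2: V_solids = 79.2 - 50.6 = 28.6 mL
Step 3: Particle density = mass / V_solids = 82.3 / 28.6 = 2.88 g/cm^3

2.88


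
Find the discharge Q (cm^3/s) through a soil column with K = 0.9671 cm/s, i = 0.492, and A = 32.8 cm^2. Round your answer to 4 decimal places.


Step 1: Apply Darcy's law: Q = K * i * A
Step 2: Q = 0.9671 * 0.492 * 32.8
Step 3: Q = 15.6067 cm^3/s

15.6067


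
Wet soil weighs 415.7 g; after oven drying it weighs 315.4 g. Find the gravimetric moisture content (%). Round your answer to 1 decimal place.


Step 1: Water mass = wet - dry = 415.7 - 315.4 = 100.3 g
Step 2: w = 100 * water mass / dry mass
Step 3: w = 100 * 100.3 / 315.4 = 31.8%

31.8


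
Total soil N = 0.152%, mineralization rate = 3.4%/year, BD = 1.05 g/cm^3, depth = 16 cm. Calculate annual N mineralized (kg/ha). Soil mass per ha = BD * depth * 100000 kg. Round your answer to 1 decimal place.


Step 1: Soil mass per ha = BD * depth * 100000 = 1.05 * 16 * 100000 = 1680000 kg
Step 2: Total N pool = soil mass * N%/100 = 1680000 * 0.152/100 = 2553.6 kg/ha
Step 3: N mineralized = N pool * rate%/100 = 2553.6 * 3.4/100 = 86.8 kg/ha/yr

86.8


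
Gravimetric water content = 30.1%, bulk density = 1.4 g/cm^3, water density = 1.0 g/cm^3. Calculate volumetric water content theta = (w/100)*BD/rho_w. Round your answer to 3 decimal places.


Step 1: theta = (w / 100) * BD / rho_w
Step 2: theta = (30.1 / 100) * 1.4 / 1.0
Step 3: theta = 0.301 * 1.4
Step 4: theta = 0.421

0.421


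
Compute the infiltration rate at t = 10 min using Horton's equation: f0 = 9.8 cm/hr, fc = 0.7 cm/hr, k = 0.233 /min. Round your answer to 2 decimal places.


Step 1: f = fc + (f0 - fc) * exp(-k * t)
Step 2: exp(-0.233 * 10) = 0.097296
Step 3: f = 0.7 + (9.8 - 0.7) * 0.097296
Step 4: f = 0.7 + 9.1 * 0.097296
Step 5: f = 1.59 cm/hr

1.59


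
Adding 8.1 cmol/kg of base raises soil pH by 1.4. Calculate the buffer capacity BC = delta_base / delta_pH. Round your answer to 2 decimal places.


Step 1: BC = change in base / change in pH
Step 2: BC = 8.1 / 1.4
Step 3: BC = 5.79 cmol/(kg*pH unit)

5.79


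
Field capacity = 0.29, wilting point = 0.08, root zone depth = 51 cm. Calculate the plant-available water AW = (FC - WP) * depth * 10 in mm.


Step 1: Available water = (FC - WP) * depth * 10
Step 2: AW = (0.29 - 0.08) * 51 * 10
Step 3: AW = 0.21 * 51 * 10
Step 4: AW = 107.1 mm

107.1


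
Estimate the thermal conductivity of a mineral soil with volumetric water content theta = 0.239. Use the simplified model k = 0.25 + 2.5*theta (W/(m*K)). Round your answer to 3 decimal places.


Step 1: k = 0.25 + 2.5 * theta
Step 2: k = 0.25 + 2.5 * 0.239
Step 3: k = 0.25 + 0.598
Step 4: k = 0.848 W/(m*K)

0.848


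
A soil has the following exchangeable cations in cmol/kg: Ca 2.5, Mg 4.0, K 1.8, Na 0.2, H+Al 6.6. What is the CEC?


Step 1: CEC = Ca + Mg + K + Na + (H+Al)
Step 2: CEC = 2.5 + 4.0 + 1.8 + 0.2 + 6.6
Step 3: CEC = 15.1 cmol/kg

15.1


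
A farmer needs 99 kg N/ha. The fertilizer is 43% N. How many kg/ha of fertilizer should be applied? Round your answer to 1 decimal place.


Step 1: Fertilizer rate = target N / (N content / 100)
Step 2: Rate = 99 / (43 / 100)
Step 3: Rate = 99 / 0.43
Step 4: Rate = 230.2 kg/ha

230.2


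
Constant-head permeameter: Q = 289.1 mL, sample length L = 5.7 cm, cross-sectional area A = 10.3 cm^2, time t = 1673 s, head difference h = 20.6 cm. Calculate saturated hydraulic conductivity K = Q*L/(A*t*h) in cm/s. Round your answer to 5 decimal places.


Step 1: K = Q * L / (A * t * h)
Step 2: Numerator = 289.1 * 5.7 = 1647.87
Step 3: Denominator = 10.3 * 1673 * 20.6 = 354977.14
Step 4: K = 1647.87 / 354977.14 = 0.00464 cm/s

0.00464


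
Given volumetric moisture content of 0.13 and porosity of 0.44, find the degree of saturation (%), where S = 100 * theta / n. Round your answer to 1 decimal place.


Step 1: S = 100 * theta_v / n
Step 2: S = 100 * 0.13 / 0.44
Step 3: S = 29.5%

29.5


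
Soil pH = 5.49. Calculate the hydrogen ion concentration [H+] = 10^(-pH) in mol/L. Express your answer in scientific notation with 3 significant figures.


Step 1: [H+] = 10^(-pH)
Step 2: [H+] = 10^(-5.49)
Step 3: [H+] = 3.24e-06 mol/L

3.24e-06


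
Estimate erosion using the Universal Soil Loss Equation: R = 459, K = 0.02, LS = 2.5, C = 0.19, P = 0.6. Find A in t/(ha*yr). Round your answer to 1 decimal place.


Step 1: A = R * K * LS * C * P
Step 2: R * K = 459 * 0.02 = 9.18
Step 3: (R*K) * LS = 9.18 * 2.5 = 22.95
Step 4: * C * P = 22.95 * 0.19 * 0.6 = 2.6
Step 5: A = 2.6 t/(ha*yr)

2.6


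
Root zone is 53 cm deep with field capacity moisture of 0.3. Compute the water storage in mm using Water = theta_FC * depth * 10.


Step 1: Water (mm) = theta_FC * depth (cm) * 10
Step 2: Water = 0.3 * 53 * 10
Step 3: Water = 159.0 mm

159.0


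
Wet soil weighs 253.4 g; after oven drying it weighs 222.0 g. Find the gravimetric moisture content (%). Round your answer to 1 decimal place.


Step 1: Water mass = wet - dry = 253.4 - 222.0 = 31.4 g
Step 2: w = 100 * water mass / dry mass
Step 3: w = 100 * 31.4 / 222.0 = 14.1%

14.1


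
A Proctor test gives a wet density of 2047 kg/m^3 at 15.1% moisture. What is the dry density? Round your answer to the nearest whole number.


Step 1: Dry density = wet density / (1 + w/100)
Step 2: Dry density = 2047 / (1 + 15.1/100)
Step 3: Dry density = 2047 / 1.151
Step 4: Dry density = 1778 kg/m^3

1778


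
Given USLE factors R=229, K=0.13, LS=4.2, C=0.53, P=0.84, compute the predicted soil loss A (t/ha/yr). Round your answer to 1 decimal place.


Step 1: A = R * K * LS * C * P
Step 2: R * K = 229 * 0.13 = 29.77
Step 3: (R*K) * LS = 29.77 * 4.2 = 125.034
Step 4: * C * P = 125.034 * 0.53 * 0.84 = 55.7
Step 5: A = 55.7 t/(ha*yr)

55.7


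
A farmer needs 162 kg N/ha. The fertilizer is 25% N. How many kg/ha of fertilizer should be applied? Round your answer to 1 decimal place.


Step 1: Fertilizer rate = target N / (N content / 100)
Step 2: Rate = 162 / (25 / 100)
Step 3: Rate = 162 / 0.25
Step 4: Rate = 648.0 kg/ha

648.0


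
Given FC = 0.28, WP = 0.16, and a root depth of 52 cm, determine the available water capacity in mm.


Step 1: Available water = (FC - WP) * depth * 10
Step 2: AW = (0.28 - 0.16) * 52 * 10
Step 3: AW = 0.12 * 52 * 10
Step 4: AW = 62.4 mm

62.4


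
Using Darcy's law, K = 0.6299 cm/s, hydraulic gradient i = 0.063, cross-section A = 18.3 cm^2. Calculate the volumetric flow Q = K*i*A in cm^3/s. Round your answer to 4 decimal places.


Step 1: Apply Darcy's law: Q = K * i * A
Step 2: Q = 0.6299 * 0.063 * 18.3
Step 3: Q = 0.7262 cm^3/s

0.7262


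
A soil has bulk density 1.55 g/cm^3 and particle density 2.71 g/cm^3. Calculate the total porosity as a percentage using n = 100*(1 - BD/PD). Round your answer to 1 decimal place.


Step 1: Formula: n = 100 * (1 - BD / PD)
Step 2: n = 100 * (1 - 1.55 / 2.71)
Step 3: n = 100 * (1 - 0.57196)
Step 4: n = 42.8%

42.8


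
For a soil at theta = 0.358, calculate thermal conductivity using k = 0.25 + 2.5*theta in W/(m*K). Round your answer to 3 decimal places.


Step 1: k = 0.25 + 2.5 * theta
Step 2: k = 0.25 + 2.5 * 0.358
Step 3: k = 0.25 + 0.895
Step 4: k = 1.145 W/(m*K)

1.145


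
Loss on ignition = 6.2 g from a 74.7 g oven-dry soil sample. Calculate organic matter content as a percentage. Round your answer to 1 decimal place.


Step 1: OM% = 100 * LOI / sample mass
Step 2: OM = 100 * 6.2 / 74.7
Step 3: OM = 8.3%

8.3


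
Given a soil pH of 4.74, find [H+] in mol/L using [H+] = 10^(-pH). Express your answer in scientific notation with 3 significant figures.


Step 1: [H+] = 10^(-pH)
Step 2: [H+] = 10^(-4.74)
Step 3: [H+] = 1.82e-05 mol/L

1.82e-05


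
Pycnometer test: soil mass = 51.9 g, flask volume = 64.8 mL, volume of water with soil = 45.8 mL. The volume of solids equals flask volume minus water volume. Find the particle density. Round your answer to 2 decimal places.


Step 1: Volume of solids = flask volume - water volume with soil
Step 2: V_solids = 64.8 - 45.8 = 19.0 mL
Step 3: Particle density = mass / V_solids = 51.9 / 19.0 = 2.73 g/cm^3

2.73


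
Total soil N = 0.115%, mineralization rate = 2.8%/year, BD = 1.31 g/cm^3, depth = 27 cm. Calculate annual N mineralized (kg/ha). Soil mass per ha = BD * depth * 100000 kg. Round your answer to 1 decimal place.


Step 1: Soil mass per ha = BD * depth * 100000 = 1.31 * 27 * 100000 = 3537000 kg
Step 2: Total N pool = soil mass * N%/100 = 3537000 * 0.115/100 = 4067.55 kg/ha
Step 3: N mineralized = N pool * rate%/100 = 4067.55 * 2.8/100 = 113.9 kg/ha/yr

113.9


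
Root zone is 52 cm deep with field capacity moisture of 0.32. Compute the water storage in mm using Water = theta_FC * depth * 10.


Step 1: Water (mm) = theta_FC * depth (cm) * 10
Step 2: Water = 0.32 * 52 * 10
Step 3: Water = 166.4 mm

166.4


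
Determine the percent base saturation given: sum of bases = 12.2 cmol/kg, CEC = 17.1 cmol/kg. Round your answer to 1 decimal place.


Step 1: BS = 100 * (sum of bases) / CEC
Step 2: BS = 100 * 12.2 / 17.1
Step 3: BS = 71.3%

71.3


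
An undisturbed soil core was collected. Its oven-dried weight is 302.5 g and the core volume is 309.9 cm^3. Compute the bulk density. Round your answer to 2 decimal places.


Step 1: Identify the formula: BD = dry mass / volume
Step 2: Substitute values: BD = 302.5 / 309.9
Step 3: BD = 0.98 g/cm^3

0.98


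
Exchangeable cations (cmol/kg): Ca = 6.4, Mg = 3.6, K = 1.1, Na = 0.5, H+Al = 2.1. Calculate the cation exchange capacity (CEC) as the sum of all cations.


Step 1: CEC = Ca + Mg + K + Na + (H+Al)
Step 2: CEC = 6.4 + 3.6 + 1.1 + 0.5 + 2.1
Step 3: CEC = 13.7 cmol/kg

13.7


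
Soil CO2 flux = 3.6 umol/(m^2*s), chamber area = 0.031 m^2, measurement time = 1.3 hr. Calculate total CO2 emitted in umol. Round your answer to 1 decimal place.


Step 1: Convert time to seconds: 1.3 hr * 3600 = 4680.0 s
Step 2: Total = flux * area * time_s
Step 3: Total = 3.6 * 0.031 * 4680.0
Step 4: Total = 522.3 umol

522.3


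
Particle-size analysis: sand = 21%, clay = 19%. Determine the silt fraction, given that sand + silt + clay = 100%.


Step 1: sand + silt + clay = 100%
Step 2: silt = 100 - sand - clay
Step 3: silt = 100 - 21 - 19
Step 4: silt = 60%

60


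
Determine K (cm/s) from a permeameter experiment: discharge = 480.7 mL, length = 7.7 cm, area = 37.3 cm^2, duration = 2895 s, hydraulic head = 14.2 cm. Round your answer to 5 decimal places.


Step 1: K = Q * L / (A * t * h)
Step 2: Numerator = 480.7 * 7.7 = 3701.39
Step 3: Denominator = 37.3 * 2895 * 14.2 = 1533365.7
Step 4: K = 3701.39 / 1533365.7 = 0.00241 cm/s

0.00241


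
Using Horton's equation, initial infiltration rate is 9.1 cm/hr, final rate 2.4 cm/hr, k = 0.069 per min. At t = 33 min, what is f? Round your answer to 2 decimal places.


Step 1: f = fc + (f0 - fc) * exp(-k * t)
Step 2: exp(-0.069 * 33) = 0.102592
Step 3: f = 2.4 + (9.1 - 2.4) * 0.102592
Step 4: f = 2.4 + 6.7 * 0.102592
Step 5: f = 3.09 cm/hr

3.09


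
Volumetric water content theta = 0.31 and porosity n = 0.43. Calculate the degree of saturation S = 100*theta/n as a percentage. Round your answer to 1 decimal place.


Step 1: S = 100 * theta_v / n
Step 2: S = 100 * 0.31 / 0.43
Step 3: S = 72.1%

72.1


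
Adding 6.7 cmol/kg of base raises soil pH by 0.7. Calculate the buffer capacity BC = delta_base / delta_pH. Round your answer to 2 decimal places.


Step 1: BC = change in base / change in pH
Step 2: BC = 6.7 / 0.7
Step 3: BC = 9.57 cmol/(kg*pH unit)

9.57


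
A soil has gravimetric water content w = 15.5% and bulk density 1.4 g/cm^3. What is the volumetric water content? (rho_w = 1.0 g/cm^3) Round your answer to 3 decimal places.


Step 1: theta = (w / 100) * BD / rho_w
Step 2: theta = (15.5 / 100) * 1.4 / 1.0
Step 3: theta = 0.155 * 1.4
Step 4: theta = 0.217

0.217


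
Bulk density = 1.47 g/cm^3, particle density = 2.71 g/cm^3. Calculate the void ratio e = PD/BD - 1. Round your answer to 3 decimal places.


Step 1: e = PD / BD - 1
Step 2: e = 2.71 / 1.47 - 1
Step 3: e = 1.84354 - 1
Step 4: e = 0.844

0.844
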